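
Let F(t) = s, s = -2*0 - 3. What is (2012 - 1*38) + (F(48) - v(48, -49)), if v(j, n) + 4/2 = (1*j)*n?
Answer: 4325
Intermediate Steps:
s = -3 (s = 0 - 3 = -3)
v(j, n) = -2 + j*n (v(j, n) = -2 + (1*j)*n = -2 + j*n)
F(t) = -3
(2012 - 1*38) + (F(48) - v(48, -49)) = (2012 - 1*38) + (-3 - (-2 + 48*(-49))) = (2012 - 38) + (-3 - (-2 - 2352)) = 1974 + (-3 - 1*(-2354)) = 1974 + (-3 + 2354) = 1974 + 2351 = 4325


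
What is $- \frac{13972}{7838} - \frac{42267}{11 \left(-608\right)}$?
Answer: $\frac{118922005}{26210272} \approx 4.5372$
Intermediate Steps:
$- \frac{13972}{7838} - \frac{42267}{11 \left(-608\right)} = \left(-13972\right) \frac{1}{7838} - \frac{42267}{-6688} = - \frac{6986}{3919} - - \frac{42267}{6688} = - \frac{6986}{3919} + \frac{42267}{6688} = \frac{118922005}{26210272}$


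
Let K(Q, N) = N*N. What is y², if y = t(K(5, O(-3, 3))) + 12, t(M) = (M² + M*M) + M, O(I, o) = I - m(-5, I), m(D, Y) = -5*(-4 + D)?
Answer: 112766304245904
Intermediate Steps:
m(D, Y) = 20 - 5*D
O(I, o) = -45 + I (O(I, o) = I - (20 - 5*(-5)) = I - (20 + 25) = I - 1*45 = I - 45 = -45 + I)
K(Q, N) = N²
t(M) = M + 2*M² (t(M) = (M² + M²) + M = 2*M² + M = M + 2*M²)
y = 10619148 (y = (-45 - 3)²*(1 + 2*(-45 - 3)²) + 12 = (-48)²*(1 + 2*(-48)²) + 12 = 2304*(1 + 2*2304) + 12 = 2304*(1 + 4608) + 12 = 2304*4609 + 12 = 10619136 + 12 = 10619148)
y² = 10619148² = 112766304245904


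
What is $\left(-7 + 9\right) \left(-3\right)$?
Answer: $-6$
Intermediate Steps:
$\left(-7 + 9\right) \left(-3\right) = 2 \left(-3\right) = -6$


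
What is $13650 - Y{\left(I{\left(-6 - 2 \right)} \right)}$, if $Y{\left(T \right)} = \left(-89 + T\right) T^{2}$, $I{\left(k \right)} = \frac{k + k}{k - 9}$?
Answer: $\frac{67445682}{4913} \approx 13728.0$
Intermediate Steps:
$I{\left(k \right)} = \frac{2 k}{-9 + k}$
$Y{\left(T \right)} = T^{2} \left(-89 + T\right)$
$13650 - Y{\left(I{\left(-6 - 2 \right)} \right)} = 13650 - \left(\frac{2 \left(-6 - 2\right)}{-9 - 8}\right)^{2} \left(-89 + \frac{2 \left(-6 - 2\right)}{-9 - 8}\right) = 13650 - \left(2 \left(-8\right) \frac{1}{-9 - 8}\right)^{2} \left(-89 + 2 \left(-8\right) \frac{1}{-9 - 8}\right) = 13650 - \left(2 \left(-8\right) \frac{1}{-17}\right)^{2} \left(-89 + 2 \left(-8\right) \frac{1}{-17}\right) = 13650 - \left(2 \left(-8\right) \left(- \frac{1}{17}\right)\right)^{2} \left(-89 + 2 \left(-8\right) \left(- \frac{1}{17}\right)\right) = 13650 - \left(\frac{16}{17}\right)^{2} \left(-89 + \frac{16}{17}\right) = 13650 - \frac{256}{289} \left(- \frac{1497}{17}\right) = 13650 - - \frac{383232}{4913} = 13650 + \frac{383232}{4913} = \frac{67445682}{4913}$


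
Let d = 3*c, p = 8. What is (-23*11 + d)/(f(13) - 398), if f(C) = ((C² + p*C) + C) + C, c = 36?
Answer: 145/99 ≈ 1.4646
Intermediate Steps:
d = 108 (d = 3*36 = 108)
f(C) = C² + 10*C (f(C) = ((C² + 8*C) + C) + C = (C² + 9*C) + C = C² + 10*C)
(-23*11 + d)/(f(13) - 398) = (-23*11 + 108)/(13*(10 + 13) - 398) = (-253 + 108)/(13*23 - 398) = -145/(299 - 398) = -145/(-99) = -145*(-1/99) = 145/99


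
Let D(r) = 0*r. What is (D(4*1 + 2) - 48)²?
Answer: 2304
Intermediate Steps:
D(r) = 0
(D(4*1 + 2) - 48)² = (0 - 48)² = (-48)² = 2304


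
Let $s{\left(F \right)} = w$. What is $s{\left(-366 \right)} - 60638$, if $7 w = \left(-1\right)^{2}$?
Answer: $- \frac{424465}{7} \approx -60638.0$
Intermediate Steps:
$w = \frac{1}{7}$ ($w = \frac{\left(-1\right)^{2}}{7} = \frac{1}{7} \cdot 1 = \frac{1}{7} \approx 0.14286$)
$s{\left(F \right)} = \frac{1}{7}$
$s{\left(-366 \right)} - 60638 = \frac{1}{7} - 60638 = - \frac{424465}{7}$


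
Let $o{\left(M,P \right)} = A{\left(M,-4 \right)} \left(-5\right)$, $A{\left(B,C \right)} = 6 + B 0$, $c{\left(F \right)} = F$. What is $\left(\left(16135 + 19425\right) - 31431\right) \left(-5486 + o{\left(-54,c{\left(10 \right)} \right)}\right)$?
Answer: $-22775564$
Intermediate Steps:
$A{\left(B,C \right)} = 6$ ($A{\left(B,C \right)} = 6 + 0 = 6$)
$o{\left(M,P \right)} = -30$ ($o{\left(M,P \right)} = 6 \left(-5\right) = -30$)
$\left(\left(16135 + 19425\right) - 31431\right) \left(-5486 + o{\left(-54,c{\left(10 \right)} \right)}\right) = \left(\left(16135 + 19425\right) - 31431\right) \left(-5486 - 30\right) = \left(35560 - 31431\right) \left(-5516\right) = 4129 \left(-5516\right) = -22775564$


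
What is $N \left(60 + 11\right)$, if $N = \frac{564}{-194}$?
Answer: $- \frac{20022}{97} \approx -206.41$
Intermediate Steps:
$N = - \frac{282}{97}$ ($N = 564 \left(- \frac{1}{194}\right) = - \frac{282}{97} \approx -2.9072$)
$N \left(60 + 11\right) = - \frac{282 \left(60 + 11\right)}{97} = \left(- \frac{282}{97}\right) 71 = - \frac{20022}{97}$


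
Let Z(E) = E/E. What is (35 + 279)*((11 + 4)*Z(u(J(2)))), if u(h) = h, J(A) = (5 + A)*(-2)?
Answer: 4710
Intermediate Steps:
J(A) = -10 - 2*A
Z(E) = 1
(35 + 279)*((11 + 4)*Z(u(J(2)))) = (35 + 279)*((11 + 4)*1) = 314*(15*1) = 314*15 = 4710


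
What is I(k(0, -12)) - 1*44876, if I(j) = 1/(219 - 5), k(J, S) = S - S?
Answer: -9603463/214 ≈ -44876.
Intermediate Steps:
k(J, S) = 0
I(j) = 1/214
I(k(0, -12)) - 1*44876 = 1/214 - 1*44876 = 1/214 - 44876 = -9603463/214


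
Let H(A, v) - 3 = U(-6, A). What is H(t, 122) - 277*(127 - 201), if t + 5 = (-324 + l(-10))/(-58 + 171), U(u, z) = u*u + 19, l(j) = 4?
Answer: 20556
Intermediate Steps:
U(u, z) = 19 + u**2 (U(u, z) = u**2 + 19 = 19 + u**2)
t = -885/113 (t = -5 + (-324 + 4)/(-58 + 171) = -5 - 320/113 = -885/113 ≈ -7.8319)
H(A, v) = 58 (H(A, v) = 3 + (19 + (-6)**2) = 3 + (19 + 36) = 3 + 55 = 58)
H(t, 122) - 277*(127 - 201) = 58 - 277*(127 - 201) = 58 - 277*(-74) = 58 - 1*(-20498) = 58 + 20498 = 20556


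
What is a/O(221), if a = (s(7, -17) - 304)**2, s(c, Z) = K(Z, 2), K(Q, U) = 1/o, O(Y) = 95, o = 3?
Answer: 829921/855 ≈ 970.67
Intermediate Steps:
K(Q, U) = 1/3
s(c, Z) = 1/3
a = 829921/9 (a = (1/3 - 304)**2 = (-911/3)**2 = 829921/9 ≈ 92214.)
a/O(221) = (829921/9)/95 = (829921/9)*(1/95) = 829921/855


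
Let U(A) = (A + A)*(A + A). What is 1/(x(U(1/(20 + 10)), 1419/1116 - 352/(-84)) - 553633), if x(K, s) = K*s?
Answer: -195300/108124520159 ≈ -1.8063e-6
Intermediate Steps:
U(A) = 4*A² (U(A) = (2*A)*(2*A) = 4*A²)
1/(x(U(1/(20 + 10)), 1419/1116 - 352/(-84)) - 553633) = 1/((4*(1/(20 + 10))²)*(1419/1116 - 352/(-84)) - 553633) = 1/((4*(1/30)²)*(1419*(1/1116) - 352*(-1/84)) - 553633) = 1/((4*(1/30)²)*(473/372 + 88/21) - 553633) = 1/((4*(1/900))*(4741/868) - 553633) = 1/((1/225)*(4741/868) - 553633) = 1/(4741/195300 - 553633) = 1/(-108124520159/195300) = -195300/108124520159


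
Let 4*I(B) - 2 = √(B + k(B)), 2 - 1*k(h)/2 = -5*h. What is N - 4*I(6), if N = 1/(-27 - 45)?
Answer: -145/72 - √70 ≈ -10.380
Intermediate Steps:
k(h) = 4 + 10*h (k(h) = 4 - (-10)*h = 4 + 10*h)
I(B) = ½ + √(4 + 11*B)/4 (I(B) = ½ + √(B + (4 + 10*B))/4 = ½ + √(4 + 11*B)/4)
N = -1/72 (N = 1/(-72) = -1/72 ≈ -0.013889)
N - 4*I(6) = -1/72 - 4*(½ + √(4 + 11*6)/4) = -1/72 - 4*(½ + √(4 + 66)/4) = -1/72 - 4*(½ + √70/4) = -1/72 + (-2 - √70) = -145/72 - √70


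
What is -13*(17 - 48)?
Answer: 403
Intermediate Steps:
-13*(17 - 48) = -13*(-31) = 403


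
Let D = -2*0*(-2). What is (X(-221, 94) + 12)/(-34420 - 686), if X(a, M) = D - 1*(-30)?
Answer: -7/5851 ≈ -0.0011964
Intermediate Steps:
D = 0 (D = 0*(-2) = 0)
X(a, M) = 30 (X(a, M) = 0 - 1*(-30) = 0 + 30 = 30)
(X(-221, 94) + 12)/(-34420 - 686) = (30 + 12)/(-34420 - 686) = 42/(-35106) = 42*(-1/35106) = -7/5851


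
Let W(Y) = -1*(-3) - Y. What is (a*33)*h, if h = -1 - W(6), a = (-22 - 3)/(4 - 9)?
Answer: 330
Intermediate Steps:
W(Y) = 3 - Y
a = 5 (a = -25/(-5) = -25*(-⅕) = 5)
h = 2 (h = -1 - (3 - 1*6) = -1 - (3 - 6) = -1 - 1*(-3) = -1 + 3 = 2)
(a*33)*h = (5*33)*2 = 165*2 = 330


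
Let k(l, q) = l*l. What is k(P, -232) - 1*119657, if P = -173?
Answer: -89728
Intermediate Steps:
k(l, q) = l**2
k(P, -232) - 1*119657 = (-173)**2 - 1*119657 = 29929 - 119657 = -89728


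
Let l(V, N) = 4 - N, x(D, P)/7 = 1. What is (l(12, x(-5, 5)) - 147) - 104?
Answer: -254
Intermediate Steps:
x(D, P) = 7 (x(D, P) = 7*1 = 7)
(l(12, x(-5, 5)) - 147) - 104 = ((4 - 1*7) - 147) - 104 = ((4 - 7) - 147) - 104 = (-3 - 147) - 104 = -150 - 104 = -254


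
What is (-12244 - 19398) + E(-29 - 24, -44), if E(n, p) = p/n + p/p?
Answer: -1676929/53 ≈ -31640.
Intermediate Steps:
E(n, p) = 1 + p/n (E(n, p) = p/n + 1 = 1 + p/n)
(-12244 - 19398) + E(-29 - 24, -44) = (-12244 - 19398) + ((-29 - 24) - 44)/(-29 - 24) = -31642 + (-53 - 44)/(-53) = -31642 - 1/53*(-97) = -31642 + 97/53 = -1676929/53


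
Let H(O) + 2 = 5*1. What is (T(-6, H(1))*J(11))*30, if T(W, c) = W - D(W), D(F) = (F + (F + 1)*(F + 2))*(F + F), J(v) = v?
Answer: 53460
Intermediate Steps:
H(O) = 3 (H(O) = -2 + 5*1 = -2 + 5 = 3)
D(F) = 2*F*(F + (1 + F)*(2 + F)) (D(F) = (F + (1 + F)*(2 + F))*(2*F) = 2*F*(F + (1 + F)*(2 + F)))
T(W, c) = W - 2*W*(2 + W² + 4*W)
(T(-6, H(1))*J(11))*30 = (-6*(-3 - 8*(-6) - 2*(-6)²)*11)*30 = (-6*(-3 + 48 - 2*36)*11)*30 = (-6*(-3 + 48 - 72)*11)*30 = (-6*(-27)*11)*30 = (162*11)*30 = 1782*30 = 53460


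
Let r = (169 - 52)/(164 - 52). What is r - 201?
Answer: -22395/112 ≈ -199.96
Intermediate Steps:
r = 117/112 ≈ 1.0446
r - 201 = 117/112 - 201 = -22395/112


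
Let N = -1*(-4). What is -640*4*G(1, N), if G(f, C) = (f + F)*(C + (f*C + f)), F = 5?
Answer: -138240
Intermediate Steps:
N = 4
G(f, C) = (5 + f)*(C + f + C*f) (G(f, C) = (f + 5)*(C + (f*C + f)) = (5 + f)*(C + (C*f + f)) = (5 + f)*(C + (f + C*f)) = (5 + f)*(C + f + C*f))
-640*4*G(1, N) = -640*4*(1² + 5*4 + 5*1 + 4*1² + 6*4*1) = -640*4*(1 + 20 + 5 + 4*1 + 24) = -640*4*(1 + 20 + 5 + 4 + 24) = -640*4*54 = -138240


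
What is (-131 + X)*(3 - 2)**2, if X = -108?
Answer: -239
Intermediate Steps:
(-131 + X)*(3 - 2)**2 = (-131 - 108)*(3 - 2)**2 = -239*1**2 = -239*1 = -239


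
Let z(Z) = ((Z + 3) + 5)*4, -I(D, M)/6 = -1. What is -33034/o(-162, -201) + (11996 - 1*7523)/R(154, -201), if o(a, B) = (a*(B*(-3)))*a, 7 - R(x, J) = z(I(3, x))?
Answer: -5056245293/55387962 ≈ -91.288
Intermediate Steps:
I(D, M) = 6 (I(D, M) = -6*(-1) = 6)
z(Z) = 32 + 4*Z (z(Z) = ((3 + Z) + 5)*4 = (8 + Z)*4 = 32 + 4*Z)
R(x, J) = -49 (R(x, J) = 7 - (32 + 4*6) = 7 - (32 + 24) = 7 - 1*56 = 7 - 56 = -49)
o(a, B) = -3*B*a² (o(a, B) = (a*(-3*B))*a = (-3*B*a)*a = -3*B*a²)
-33034/o(-162, -201) + (11996 - 1*7523)/R(154, -201) = -33034/((-3*(-201)*(-162)²)) + (11996 - 1*7523)/(-49) = -33034/((-3*(-201)*26244)) + (11996 - 7523)*(-1/49) = -33034/15825132 + 4473*(-1/49) = -33034*1/15825132 - 639/7 = -16517/7912566 - 639/7 = -5056245293/55387962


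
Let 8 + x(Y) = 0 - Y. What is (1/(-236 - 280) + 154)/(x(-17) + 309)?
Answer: 79463/164088 ≈ 0.48427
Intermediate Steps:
x(Y) = -8 - Y (x(Y) = -8 + (0 - Y) = -8 - Y)
(1/(-236 - 280) + 154)/(x(-17) + 309) = (1/(-236 - 280) + 154)/((-8 - 1*(-17)) + 309) = (1/(-516) + 154)/((-8 + 17) + 309) = (-1/516 + 154)/(9 + 309) = (79463/516)/318 = (79463/516)*(1/318) = 79463/164088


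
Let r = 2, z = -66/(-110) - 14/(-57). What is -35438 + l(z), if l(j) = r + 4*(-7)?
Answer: -35464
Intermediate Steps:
z = 241/285 (z = -66*(-1/110) - 14*(-1/57) = 3/5 + 14/57 = 241/285 ≈ 0.84561)
l(j) = -26 (l(j) = 2 + 4*(-7) = 2 - 28 = -26)
-35438 + l(z) = -35438 - 26 = -35464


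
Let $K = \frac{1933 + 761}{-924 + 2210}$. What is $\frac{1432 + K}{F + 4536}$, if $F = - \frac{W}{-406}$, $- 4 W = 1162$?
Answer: $\frac{106966268}{338277799} \approx 0.31621$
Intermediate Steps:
$W = - \frac{581}{2}$ ($W = \left(- \frac{1}{4}\right) 1162 = - \frac{581}{2} \approx -290.5$)
$F = - \frac{83}{116}$ ($F = - \frac{-581}{2 \left(-406\right)} = - \frac{\left(-581\right) \left(-1\right)}{2 \cdot 406} = \left(-1\right) \frac{83}{116} = - \frac{83}{116} \approx -0.71552$)
$K = \frac{1347}{643}$ ($K = \frac{2694}{1286} = 2694 \cdot \frac{1}{1286} = \frac{1347}{643} \approx 2.0949$)
$\frac{1432 + K}{F + 4536} = \frac{1432 + \frac{1347}{643}}{- \frac{83}{116} + 4536} = \frac{922123}{643 \cdot \frac{526093}{116}} = \frac{922123}{643} \cdot \frac{116}{526093} = \frac{106966268}{338277799}$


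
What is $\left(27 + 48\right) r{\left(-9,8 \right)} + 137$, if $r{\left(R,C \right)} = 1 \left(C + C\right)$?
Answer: $1337$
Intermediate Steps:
$r{\left(R,C \right)} = 2 C$ ($r{\left(R,C \right)} = 1 \cdot 2 C = 2 C$)
$\left(27 + 48\right) r{\left(-9,8 \right)} + 137 = \left(27 + 48\right) 2 \cdot 8 + 137 = 75 \cdot 16 + 137 = 1200 + 137 = 1337$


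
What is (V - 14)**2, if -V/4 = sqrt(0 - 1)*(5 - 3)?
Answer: 132 + 224*I ≈ 132.0 + 224.0*I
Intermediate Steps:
V = -8*I (V = -4*sqrt(0 - 1)*(5 - 3) = -4*sqrt(-1)*2 = -4*I*2 = -8*I ≈ -8.0*I)
(V - 14)**2 = (-8*I - 14)**2 = (-14 - 8*I)**2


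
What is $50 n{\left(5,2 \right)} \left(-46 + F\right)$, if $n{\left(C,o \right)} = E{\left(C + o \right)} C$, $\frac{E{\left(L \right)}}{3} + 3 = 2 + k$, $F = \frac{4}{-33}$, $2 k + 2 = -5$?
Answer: $\frac{1712250}{11} \approx 1.5566 \cdot 10^{5}$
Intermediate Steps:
$k = - \frac{7}{2}$ ($k = -1 + \frac{1}{2} \left(-5\right) = -1 - \frac{5}{2} = - \frac{7}{2} \approx -3.5$)
$F = - \frac{4}{33}$ ($F = 4 \left(- \frac{1}{33}\right) = - \frac{4}{33} \approx -0.12121$)
$E{\left(L \right)} = - \frac{27}{2}$ ($E{\left(L \right)} = -9 + 3 \left(2 - \frac{7}{2}\right) = -9 + 3 \left(- \frac{3}{2}\right) = -9 - \frac{9}{2} = - \frac{27}{2}$)
$n{\left(C,o \right)} = - \frac{27 C}{2}$
$50 n{\left(5,2 \right)} \left(-46 + F\right) = 50 \left(- \frac{27}{2}\right) 5 \left(-46 - \frac{4}{33}\right) = 50 \left(\left(- \frac{135}{2}\right) \left(- \frac{1522}{33}\right)\right) = 50 \cdot \frac{34245}{11} = \frac{1712250}{11}$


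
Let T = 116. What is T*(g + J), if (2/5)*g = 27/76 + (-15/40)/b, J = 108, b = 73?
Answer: 70068669/5548 ≈ 12630.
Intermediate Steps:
g = 19425/22192 (g = 5*(27/76 - 15/40/73)/2 = 5*(27*(1/76) - 15*1/40*(1/73))/2 = 5*(27/76 - 3/8*1/73)/2 = 5*(27/76 - 3/584)/2 = (5/2)*(3885/11096) = 19425/22192 ≈ 0.87532)
T*(g + J) = 116*(19425/22192 + 108) = 116*(2416161/22192) = 70068669/5548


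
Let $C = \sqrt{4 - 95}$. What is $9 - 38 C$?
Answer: $9 - 38 i \sqrt{91} \approx 9.0 - 362.5 i$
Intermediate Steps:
$C = i \sqrt{91}$ ($C = \sqrt{4 - 95} = \sqrt{-91} = i \sqrt{91} \approx 9.5394 i$)
$9 - 38 C = 9 - 38 i \sqrt{91}$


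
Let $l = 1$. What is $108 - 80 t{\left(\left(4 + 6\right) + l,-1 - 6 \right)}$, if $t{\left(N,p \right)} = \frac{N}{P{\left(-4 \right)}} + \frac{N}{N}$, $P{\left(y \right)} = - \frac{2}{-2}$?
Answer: $-852$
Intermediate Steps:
$P{\left(y \right)} = 1$ ($P{\left(y \right)} = \left(-2\right) \left(- \frac{1}{2}\right) = 1$)
$t{\left(N,p \right)} = 1 + N$ ($t{\left(N,p \right)} = \frac{N}{1} + \frac{N}{N} = N 1 + 1 = N + 1 = 1 + N$)
$108 - 80 t{\left(\left(4 + 6\right) + l,-1 - 6 \right)} = 108 - 80 \left(1 + \left(\left(4 + 6\right) + 1\right)\right) = 108 - 80 \left(1 + \left(10 + 1\right)\right) = 108 - 80 \left(1 + 11\right) = 108 - 960 = -852$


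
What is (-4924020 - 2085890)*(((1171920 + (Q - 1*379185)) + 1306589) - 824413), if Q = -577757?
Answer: -4886986796140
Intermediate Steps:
(-4924020 - 2085890)*(((1171920 + (Q - 1*379185)) + 1306589) - 824413) = (-4924020 - 2085890)*(((1171920 + (-577757 - 1*379185)) + 1306589) - 824413) = -7009910*(((1171920 + (-577757 - 379185)) + 1306589) - 824413) = -7009910*(((1171920 - 956942) + 1306589) - 824413) = -7009910*((214978 + 1306589) - 824413) = -7009910*(1521567 - 824413) = -7009910*697154 = -4886986796140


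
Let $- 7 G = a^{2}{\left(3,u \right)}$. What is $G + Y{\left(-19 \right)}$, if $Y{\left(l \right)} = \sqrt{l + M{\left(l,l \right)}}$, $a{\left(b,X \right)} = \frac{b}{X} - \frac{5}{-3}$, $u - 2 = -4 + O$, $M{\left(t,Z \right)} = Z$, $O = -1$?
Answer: $- \frac{4}{63} + i \sqrt{38} \approx -0.063492 + 6.1644 i$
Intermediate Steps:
$u = -3$ ($u = 2 - 5 = -3$)
$a{\left(b,X \right)} = \frac{5}{3} + \frac{b}{X}$ ($a{\left(b,X \right)} = \frac{b}{X} - - \frac{5}{3} = \frac{b}{X} + \frac{5}{3} = \frac{5}{3} + \frac{b}{X}$)
$G = - \frac{4}{63}$ ($G = - \frac{\left(\frac{5}{3} + \frac{3}{-3}\right)^{2}}{7} = - \frac{\left(\frac{5}{3} + 3 \left(- \frac{1}{3}\right)\right)^{2}}{7} = - \frac{\left(\frac{5}{3} - 1\right)^{2}}{7} = - \frac{\left(\frac{2}{3}\right)^{2}}{7} = \left(- \frac{1}{7}\right) \frac{4}{9} = - \frac{4}{63} \approx -0.063492$)
$Y{\left(l \right)} = \sqrt{2} \sqrt{l}$ ($Y{\left(l \right)} = \sqrt{l + l} = \sqrt{2 l} = \sqrt{2} \sqrt{l}$)
$G + Y{\left(-19 \right)} = - \frac{4}{63} + \sqrt{2} \sqrt{-19} = - \frac{4}{63} + \sqrt{2} i \sqrt{19} = - \frac{4}{63} + i \sqrt{38}$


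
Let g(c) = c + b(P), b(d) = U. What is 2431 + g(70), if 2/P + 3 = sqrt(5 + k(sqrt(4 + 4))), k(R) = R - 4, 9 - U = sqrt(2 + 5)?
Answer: 2510 - sqrt(7) ≈ 2507.4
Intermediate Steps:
U = 9 - sqrt(7) (U = 9 - sqrt(2 + 5) = 9 - sqrt(7) ≈ 6.3542)
k(R) = -4 + R
P = 2/(-3 + sqrt(1 + 2*sqrt(2))) (P = 2/(-3 + sqrt(5 + (-4 + sqrt(4 + 4)))) = 2/(-3 + sqrt(5 + (-4 + sqrt(8)))) = 2/(-3 + sqrt(5 + (-4 + 2*sqrt(2)))) = 2/(-3 + sqrt(1 + 2*sqrt(2))) ≈ -1.9169)
b(d) = 9 - sqrt(7)
g(c) = 9 + c - sqrt(7) (g(c) = c + (9 - sqrt(7)) = 9 + c - sqrt(7))
2431 + g(70) = 2431 + (9 + 70 - sqrt(7)) = 2431 + (79 - sqrt(7)) = 2510 - sqrt(7)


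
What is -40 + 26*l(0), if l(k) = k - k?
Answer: -40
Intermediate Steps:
l(k) = 0
-40 + 26*l(0) = -40 + 26*0 = -40 + 0 = -40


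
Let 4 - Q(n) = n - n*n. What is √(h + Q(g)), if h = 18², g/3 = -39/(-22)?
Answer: √169867/22 ≈ 18.734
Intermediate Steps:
g = 117/22 (g = 3*(-39/(-22)) = 3*(-39*(-1/22)) = 3*(39/22) = 117/22 ≈ 5.3182)
Q(n) = 4 + n² - n (Q(n) = 4 - (n - n*n) = 4 - (n - n²) = 4 + (n² - n) = 4 + n² - n)
h = 324
√(h + Q(g)) = √(324 + (4 + (117/22)² - 1*117/22)) = √(324 + (4 + 13689/484 - 117/22)) = √(324 + 13051/484) = √(169867/484) = √169867/22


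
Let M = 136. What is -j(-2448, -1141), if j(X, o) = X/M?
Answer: 18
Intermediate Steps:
j(X, o) = X/136
-j(-2448, -1141) = -(-2448)/136 = -1*(-18) = 18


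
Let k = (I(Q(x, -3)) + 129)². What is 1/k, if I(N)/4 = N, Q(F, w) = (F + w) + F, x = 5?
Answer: 1/24649 ≈ 4.0570e-5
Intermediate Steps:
Q(F, w) = w + 2*F
I(N) = 4*N
k = 24649 (k = (4*(-3 + 2*5) + 129)² = (4*(-3 + 10) + 129)² = (4*7 + 129)² = (28 + 129)² = 157² = 24649)
1/k = 1/24649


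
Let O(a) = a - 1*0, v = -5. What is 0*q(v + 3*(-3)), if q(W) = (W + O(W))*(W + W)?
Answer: 0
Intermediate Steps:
O(a) = a (O(a) = a + 0 = a)
q(W) = 4*W² (q(W) = (W + W)*(W + W) = (2*W)*(2*W) = 4*W²)
0*q(v + 3*(-3)) = 0*(4*(-5 + 3*(-3))²) = 0*(4*(-5 - 9)²) = 0*(4*(-14)²) = 0*(4*196) = 0*784 = 0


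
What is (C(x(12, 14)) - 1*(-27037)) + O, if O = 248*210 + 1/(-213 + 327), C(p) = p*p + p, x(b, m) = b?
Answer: 9037123/114 ≈ 79273.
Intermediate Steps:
C(p) = p + p² (C(p) = p² + p = p + p²)
O = 5937121/114 (O = 52080 + 1/114 = 5937121/114 ≈ 52080.)
(C(x(12, 14)) - 1*(-27037)) + O = (12*(1 + 12) - 1*(-27037)) + 5937121/114 = (12*13 + 27037) + 5937121/114 = (156 + 27037) + 5937121/114 = 27193 + 5937121/114 = 9037123/114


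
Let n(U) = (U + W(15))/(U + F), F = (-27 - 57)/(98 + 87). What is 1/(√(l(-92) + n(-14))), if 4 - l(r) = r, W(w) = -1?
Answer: √77094094/86493 ≈ 0.10151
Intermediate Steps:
l(r) = 4 - r
F = -84/185 ≈ -0.45405
n(U) = (-1 + U)/(-84/185 + U) (n(U) = (U - 1)/(U - 84/185) = (-1 + U)/(-84/185 + U))
1/(√(l(-92) + n(-14))) = 1/(√((4 - 1*(-92)) + 185*(-1 - 14)/(-84 + 185*(-14)))) = 1/(√((4 + 92) + 185*(-15)/(-84 - 2590))) = 1/(√(96 + 185*(-15)/(-2674))) = 1/(√(96 + 185*(-1/2674)*(-15))) = 1/(√(96 + 2775/2674)) = 1/(√(259479/2674)) = 1/(3*√77094094/2674) = √77094094/86493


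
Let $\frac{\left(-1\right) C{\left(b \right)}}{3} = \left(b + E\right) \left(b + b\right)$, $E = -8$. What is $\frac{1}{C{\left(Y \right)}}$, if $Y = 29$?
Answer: $- \frac{1}{3654} \approx -0.00027367$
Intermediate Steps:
$C{\left(b \right)} = - 6 b \left(-8 + b\right)$ ($C{\left(b \right)} = - 3 \left(b - 8\right) \left(b + b\right) = - 3 \left(-8 + b\right) 2 b = - 3 \cdot 2 b \left(-8 + b\right) = - 6 b \left(-8 + b\right)$)
$\frac{1}{C{\left(Y \right)}} = \frac{1}{6 \cdot 29 \left(8 - 29\right)} = \frac{1}{6 \cdot 29 \left(-21\right)} = \frac{1}{-3654} = - \frac{1}{3654}$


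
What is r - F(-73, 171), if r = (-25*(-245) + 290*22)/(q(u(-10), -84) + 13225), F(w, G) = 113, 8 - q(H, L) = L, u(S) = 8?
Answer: -1492316/13317 ≈ -112.06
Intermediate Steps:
q(H, L) = 8 - L
r = 12505/13317 (r = (-25*(-245) + 290*22)/((8 - 1*(-84)) + 13225) = (6125 + 6380)/((8 + 84) + 13225) = 12505/(92 + 13225) = 12505/13317 ≈ 0.93902)
r - F(-73, 171) = 12505/13317 - 1*113 = 12505/13317 - 113 = -1492316/13317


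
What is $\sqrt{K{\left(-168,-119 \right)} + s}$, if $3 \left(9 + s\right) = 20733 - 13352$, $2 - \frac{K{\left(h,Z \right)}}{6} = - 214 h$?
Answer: $\frac{i \sqrt{1919238}}{3} \approx 461.79 i$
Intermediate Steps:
$K{\left(h,Z \right)} = 12 + 1284 h$ ($K{\left(h,Z \right)} = 12 - 6 \left(- 214 h\right) = 12 + 1284 h$)
$s = \frac{7354}{3}$ ($s = -9 + \frac{20733 - 13352}{3} = -9 + \frac{1}{3} \cdot 7381 = -9 + \frac{7381}{3} = \frac{7354}{3} \approx 2451.3$)
$\sqrt{K{\left(-168,-119 \right)} + s} = \sqrt{\left(12 + 1284 \left(-168\right)\right) + \frac{7354}{3}} = \sqrt{\left(12 - 215712\right) + \frac{7354}{3}} = \sqrt{-215700 + \frac{7354}{3}} = \sqrt{- \frac{639746}{3}} = \frac{i \sqrt{1919238}}{3}$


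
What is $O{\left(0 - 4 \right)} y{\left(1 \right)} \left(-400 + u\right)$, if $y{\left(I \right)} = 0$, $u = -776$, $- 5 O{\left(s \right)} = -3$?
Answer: $0$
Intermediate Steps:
$O{\left(s \right)} = \frac{3}{5}$ ($O{\left(s \right)} = \left(- \frac{1}{5}\right) \left(-3\right) = \frac{3}{5}$)
$O{\left(0 - 4 \right)} y{\left(1 \right)} \left(-400 + u\right) = \frac{3}{5} \cdot 0 \left(-400 - 776\right) = 0 \left(-1176\right) = 0$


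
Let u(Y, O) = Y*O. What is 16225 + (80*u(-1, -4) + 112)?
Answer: 16657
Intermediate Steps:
u(Y, O) = O*Y
16225 + (80*u(-1, -4) + 112) = 16225 + (80*(-4*(-1)) + 112) = 16225 + (80*4 + 112) = 16225 + (320 + 112) = 16225 + 432 = 16657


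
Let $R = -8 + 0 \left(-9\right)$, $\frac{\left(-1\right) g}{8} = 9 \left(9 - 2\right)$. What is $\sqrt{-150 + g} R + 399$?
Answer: $399 - 8 i \sqrt{654} \approx 399.0 - 204.59 i$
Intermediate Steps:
$g = -504$ ($g = - 8 \cdot 9 \left(9 - 2\right) = - 8 \cdot 9 \cdot 7 = \left(-8\right) 63 = -504$)
$R = -8$ ($R = -8 + 0 = -8$)
$\sqrt{-150 + g} R + 399 = \sqrt{-150 - 504} \left(-8\right) + 399 = \sqrt{-654} \left(-8\right) + 399 = i \sqrt{654} \left(-8\right) + 399 = - 8 i \sqrt{654} + 399 = 399 - 8 i \sqrt{654}$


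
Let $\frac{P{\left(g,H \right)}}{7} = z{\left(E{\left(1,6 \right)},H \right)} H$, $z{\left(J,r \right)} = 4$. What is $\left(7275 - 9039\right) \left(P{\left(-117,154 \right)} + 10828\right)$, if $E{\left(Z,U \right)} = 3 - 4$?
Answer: $-26706960$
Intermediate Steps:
$E{\left(Z,U \right)} = -1$
$P{\left(g,H \right)} = 28 H$ ($P{\left(g,H \right)} = 7 \cdot 4 H = 28 H$)
$\left(7275 - 9039\right) \left(P{\left(-117,154 \right)} + 10828\right) = \left(7275 - 9039\right) \left(28 \cdot 154 + 10828\right) = - 1764 \left(4312 + 10828\right) = \left(-1764\right) 15140 = -26706960$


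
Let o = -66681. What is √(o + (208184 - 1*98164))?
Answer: √43339 ≈ 208.18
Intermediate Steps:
√(o + (208184 - 1*98164)) = √(-66681 + (208184 - 1*98164)) = √(-66681 + (208184 - 98164)) = √(-66681 + 110020) = √43339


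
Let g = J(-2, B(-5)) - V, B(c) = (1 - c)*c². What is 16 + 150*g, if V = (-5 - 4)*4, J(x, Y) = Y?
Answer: 27916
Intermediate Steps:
B(c) = c²*(1 - c)
V = -36 (V = -9*4 = -36)
g = 186 (g = (-5)²*(1 - 1*(-5)) - 1*(-36) = 25*(1 + 5) + 36 = 25*6 + 36 = 150 + 36 = 186)
16 + 150*g = 16 + 150*186 = 16 + 27900 = 27916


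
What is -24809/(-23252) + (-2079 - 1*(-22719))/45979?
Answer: 1620614291/1069103708 ≈ 1.5159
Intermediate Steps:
-24809/(-23252) + (-2079 - 1*(-22719))/45979 = -24809*(-1/23252) + (-2079 + 22719)*(1/45979) = 24809/23252 + 20640*(1/45979) = 24809/23252 + 20640/45979 = 1620614291/1069103708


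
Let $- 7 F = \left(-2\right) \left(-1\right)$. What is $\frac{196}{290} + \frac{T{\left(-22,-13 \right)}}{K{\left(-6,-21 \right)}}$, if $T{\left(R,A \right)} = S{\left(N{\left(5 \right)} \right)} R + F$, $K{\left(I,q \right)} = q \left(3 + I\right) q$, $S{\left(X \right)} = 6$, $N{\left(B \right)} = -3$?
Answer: $\frac{1041848}{1342845} \approx 0.77585$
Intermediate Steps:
$F = - \frac{2}{7}$ ($F = - \frac{\left(-2\right) \left(-1\right)}{7} = \left(- \frac{1}{7}\right) 2 = - \frac{2}{7} \approx -0.28571$)
$K{\left(I,q \right)} = q^{2} \left(3 + I\right)$
$T{\left(R,A \right)} = - \frac{2}{7} + 6 R$ ($T{\left(R,A \right)} = 6 R - \frac{2}{7} = - \frac{2}{7} + 6 R$)
$\frac{196}{290} + \frac{T{\left(-22,-13 \right)}}{K{\left(-6,-21 \right)}} = \frac{196}{290} + \frac{- \frac{2}{7} + 6 \left(-22\right)}{\left(-21\right)^{2} \left(3 - 6\right)} = 196 \cdot \frac{1}{290} + \frac{- \frac{2}{7} - 132}{441 \left(-3\right)} = \frac{98}{145} - \frac{926}{7 \left(-1323\right)} = \frac{98}{145} - - \frac{926}{9261} = \frac{98}{145} + \frac{926}{9261} = \frac{1041848}{1342845}$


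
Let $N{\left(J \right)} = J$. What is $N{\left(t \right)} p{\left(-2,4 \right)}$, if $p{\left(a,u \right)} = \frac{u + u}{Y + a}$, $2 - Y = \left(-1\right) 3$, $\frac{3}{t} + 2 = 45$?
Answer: $\frac{8}{43} \approx 0.18605$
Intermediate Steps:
$t = \frac{3}{43}$ ($t = \frac{3}{-2 + 45} = \frac{3}{43} \approx 0.069767$)
$Y = 5$ ($Y = 2 - \left(-1\right) 3 = 2 - -3 = 2 + 3 = 5$)
$p{\left(a,u \right)} = \frac{2 u}{5 + a}$ ($p{\left(a,u \right)} = \frac{u + u}{5 + a} = \frac{2 u}{5 + a}$)
$N{\left(t \right)} p{\left(-2,4 \right)} = \frac{3 \cdot 2 \cdot 4 \frac{1}{5 - 2}}{43} = \frac{3 \cdot 2 \cdot 4 \cdot \frac{1}{3}}{43} = \frac{3}{43} \cdot \frac{8}{3} = \frac{8}{43}$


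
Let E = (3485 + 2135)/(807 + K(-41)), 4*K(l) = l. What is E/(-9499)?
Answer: -22480/30273313 ≈ -0.00074257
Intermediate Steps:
K(l) = l/4
E = 22480/3187 (E = (3485 + 2135)/(807 + (¼)*(-41)) = 5620/(807 - 41/4) = 5620/(3187/4) = 5620*(4/3187) = 22480/3187 ≈ 7.0537)
E/(-9499) = (22480/3187)/(-9499) = (22480/3187)*(-1/9499) = -22480/30273313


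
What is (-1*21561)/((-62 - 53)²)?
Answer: -21561/13225 ≈ -1.6303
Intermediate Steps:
(-1*21561)/((-62 - 53)²) = -21561/((-115)²) = -21561/13225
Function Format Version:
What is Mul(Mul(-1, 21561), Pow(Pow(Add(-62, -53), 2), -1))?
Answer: Rational(-21561, 13225) ≈ -1.6303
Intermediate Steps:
Mul(Mul(-1, 21561), Pow(Pow(Add(-62, -53), 2), -1)) = Mul(-21561, Pow(Pow(-115, 2), -1)) = Mul(-21561, Pow(13225, -1)) = Mul(-21561, Rational(1, 13225)) = Rational(-21561, 13225)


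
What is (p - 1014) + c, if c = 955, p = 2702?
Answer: 2643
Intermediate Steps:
(p - 1014) + c = (2702 - 1014) + 955 = 1688 + 955 = 2643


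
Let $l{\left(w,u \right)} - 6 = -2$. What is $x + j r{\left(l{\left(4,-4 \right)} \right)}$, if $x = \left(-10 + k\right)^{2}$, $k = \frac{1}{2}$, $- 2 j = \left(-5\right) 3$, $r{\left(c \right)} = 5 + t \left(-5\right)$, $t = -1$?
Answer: $\frac{661}{4} \approx 165.25$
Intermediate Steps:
$l{\left(w,u \right)} = 4$ ($l{\left(w,u \right)} = 6 - 2 = 4$)
$r{\left(c \right)} = 10$ ($r{\left(c \right)} = 5 - -5 = 5 + 5 = 10$)
$j = \frac{15}{2}$ ($j = - \frac{\left(-5\right) 3}{2} = \left(- \frac{1}{2}\right) \left(-15\right) = \frac{15}{2} \approx 7.5$)
$k = \frac{1}{2} \approx 0.5$
$x = \frac{361}{4}$ ($x = \left(-10 + \frac{1}{2}\right)^{2} = \left(- \frac{19}{2}\right)^{2} = \frac{361}{4} \approx 90.25$)
$x + j r{\left(l{\left(4,-4 \right)} \right)} = \frac{361}{4} + \frac{15}{2} \cdot 10 = \frac{361}{4} + 75 = \frac{661}{4}$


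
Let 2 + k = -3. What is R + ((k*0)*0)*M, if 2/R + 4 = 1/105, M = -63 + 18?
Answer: -210/419 ≈ -0.50119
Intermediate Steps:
k = -5 (k = -2 - 3 = -5)
M = -45
R = -210/419 (R = 2/(-4 + 1/105) = 2/(-419/105) = 2*(-105/419) = -210/419 ≈ -0.50119)
R + ((k*0)*0)*M = -210/419 + (-5*0*0)*(-45) = -210/419 + (0*0)*(-45) = -210/419 + 0*(-45) = -210/419 + 0 = -210/419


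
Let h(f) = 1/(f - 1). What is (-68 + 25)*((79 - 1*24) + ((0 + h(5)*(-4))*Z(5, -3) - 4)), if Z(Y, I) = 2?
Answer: -2107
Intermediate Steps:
h(f) = 1/(-1 + f)
(-68 + 25)*((79 - 1*24) + ((0 + h(5)*(-4))*Z(5, -3) - 4)) = (-68 + 25)*((79 - 1*24) + ((0 - 4/(-1 + 5))*2 - 4)) = -43*((79 - 24) + ((0 - 4/4)*2 - 4)) = -43*(55 + ((0 + (1/4)*(-4))*2 - 4)) = -43*(55 + ((0 - 1)*2 - 4)) = -43*(55 + (-1*2 - 4)) = -43*(55 + (-2 - 4)) = -43*(55 - 6) = -43*49 = -2107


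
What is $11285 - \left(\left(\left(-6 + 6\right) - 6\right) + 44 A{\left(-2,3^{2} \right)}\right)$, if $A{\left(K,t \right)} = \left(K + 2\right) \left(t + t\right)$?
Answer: $11291$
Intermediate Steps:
$A{\left(K,t \right)} = 2 t \left(2 + K\right)$ ($A{\left(K,t \right)} = \left(2 + K\right) 2 t = 2 t \left(2 + K\right)$)
$11285 - \left(\left(\left(-6 + 6\right) - 6\right) + 44 A{\left(-2,3^{2} \right)}\right) = 11285 - \left(\left(\left(-6 + 6\right) - 6\right) + 44 \cdot 2 \cdot 3^{2} \left(2 - 2\right)\right) = 11285 - \left(\left(0 - 6\right) + 44 \cdot 2 \cdot 9 \cdot 0\right) = 11285 - \left(-6 + 44 \cdot 0\right) = 11285 - \left(-6 + 0\right) = 11285 - -6 = 11285 + 6 = 11291$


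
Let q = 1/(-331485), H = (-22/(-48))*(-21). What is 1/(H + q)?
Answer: -2651880/25524353 ≈ -0.10390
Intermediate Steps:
H = -77/8 (H = -1/48*(-22)*(-21) = (11/24)*(-21) = -77/8 ≈ -9.6250)
q = -1/331485 ≈ -3.0167e-6
1/(H + q) = 1/(-77/8 - 1/331485) = 1/(-25524353/2651880) = -2651880/25524353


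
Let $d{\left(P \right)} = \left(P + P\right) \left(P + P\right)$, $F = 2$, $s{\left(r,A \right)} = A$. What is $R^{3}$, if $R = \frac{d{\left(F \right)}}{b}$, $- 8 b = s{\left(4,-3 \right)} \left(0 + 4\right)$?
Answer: $\frac{32768}{27} \approx 1213.6$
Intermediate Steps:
$d{\left(P \right)} = 4 P^{2}$ ($d{\left(P \right)} = 2 P 2 P = 4 P^{2}$)
$b = \frac{3}{2}$ ($b = - \frac{\left(-3\right) \left(0 + 4\right)}{8} = - \frac{\left(-3\right) 4}{8} = \left(- \frac{1}{8}\right) \left(-12\right) = \frac{3}{2} \approx 1.5$)
$R = \frac{32}{3}$ ($R = \frac{4 \cdot 2^{2}}{\frac{3}{2}} = 4 \cdot 4 \cdot \frac{2}{3} = 16 \cdot \frac{2}{3} = \frac{32}{3} \approx 10.667$)
$R^{3} = \left(\frac{32}{3}\right)^{3} = \frac{32768}{27}$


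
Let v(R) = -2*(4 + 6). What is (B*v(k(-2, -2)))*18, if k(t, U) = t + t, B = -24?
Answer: 8640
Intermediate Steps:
k(t, U) = 2*t
v(R) = -20 (v(R) = -2*10 = -20)
(B*v(k(-2, -2)))*18 = -24*(-20)*18 = 480*18 = 8640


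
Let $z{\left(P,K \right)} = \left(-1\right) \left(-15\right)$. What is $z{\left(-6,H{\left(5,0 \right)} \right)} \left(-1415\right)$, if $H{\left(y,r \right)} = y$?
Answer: $-21225$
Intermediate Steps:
$z{\left(P,K \right)} = 15$
$z{\left(-6,H{\left(5,0 \right)} \right)} \left(-1415\right) = 15 \left(-1415\right) = -21225$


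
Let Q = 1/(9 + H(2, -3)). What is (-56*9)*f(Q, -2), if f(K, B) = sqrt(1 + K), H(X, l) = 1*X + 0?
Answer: -1008*sqrt(33)/11 ≈ -526.41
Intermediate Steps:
H(X, l) = X (H(X, l) = X + 0 = X)
Q = 1/11 (Q = 1/(9 + 2) = 1/11 ≈ 0.090909)
(-56*9)*f(Q, -2) = (-56*9)*sqrt(1 + 1/11) = -1008*sqrt(33)/11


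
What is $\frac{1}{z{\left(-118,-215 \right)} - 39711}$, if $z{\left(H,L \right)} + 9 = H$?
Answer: $- \frac{1}{39838} \approx -2.5102 \cdot 10^{-5}$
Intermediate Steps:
$z{\left(H,L \right)} = -9 + H$
$\frac{1}{z{\left(-118,-215 \right)} - 39711} = \frac{1}{\left(-9 - 118\right) - 39711} = \frac{1}{-127 - 39711} = \frac{1}{-39838} = - \frac{1}{39838}$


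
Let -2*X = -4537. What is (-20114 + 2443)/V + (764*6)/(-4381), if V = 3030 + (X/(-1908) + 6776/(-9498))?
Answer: -551503066206000/80136876254773 ≈ -6.8820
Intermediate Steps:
X = 4537/2 (X = -½*(-4537) = 4537/2 ≈ 2268.5)
V = 18291914233/6040728 (V = 3030 + ((4537/2)/(-1908) + 6776/(-9498)) = 3030 + ((4537/2)*(-1/1908) + 6776*(-1/9498)) = 3030 + (-4537/3816 - 3388/4749) = 3030 - 11491607/6040728 = 18291914233/6040728 ≈ 3028.1)
(-20114 + 2443)/V + (764*6)/(-4381) = (-20114 + 2443)/(18291914233/6040728) + (764*6)/(-4381) = -17671*6040728/18291914233 + 4584*(-1/4381) = -106745704488/18291914233 - 4584/4381 = -551503066206000/80136876254773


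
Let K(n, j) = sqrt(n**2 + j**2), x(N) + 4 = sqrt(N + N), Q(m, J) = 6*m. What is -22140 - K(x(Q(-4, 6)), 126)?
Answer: -22140 - 2*sqrt(3961 - 8*I*sqrt(3)) ≈ -22266.0 + 0.22016*I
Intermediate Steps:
x(N) = -4 + sqrt(2)*sqrt(N) (x(N) = -4 + sqrt(N + N) = -4 + sqrt(2*N) = -4 + sqrt(2)*sqrt(N))
K(n, j) = sqrt(j**2 + n**2)
-22140 - K(x(Q(-4, 6)), 126) = -22140 - sqrt(126**2 + (-4 + sqrt(2)*sqrt(6*(-4)))**2) = -22140 - sqrt(15876 + (-4 + sqrt(2)*sqrt(-24))**2) = -22140 - sqrt(15876 + (-4 + sqrt(2)*(2*I*sqrt(6)))**2) = -22140 - sqrt(15876 + (-4 + 4*I*sqrt(3))**2)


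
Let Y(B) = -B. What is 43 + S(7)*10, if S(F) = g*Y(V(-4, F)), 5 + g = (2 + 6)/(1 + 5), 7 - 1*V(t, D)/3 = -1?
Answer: 923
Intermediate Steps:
V(t, D) = 24 (V(t, D) = 21 - 3*(-1) = 21 + 3 = 24)
g = -11/3 (g = -5 + (2 + 6)/(1 + 5) = -5 + 8/6 = -5 + 8*(⅙) = -5 + 4/3 = -11/3 ≈ -3.6667)
S(F) = 88 (S(F) = -(-11)*24/3 = -11/3*(-24) = 88)
43 + S(7)*10 = 43 + 88*10 = 43 + 880 = 923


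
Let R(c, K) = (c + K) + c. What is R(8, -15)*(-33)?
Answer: -33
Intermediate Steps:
R(c, K) = K + 2*c (R(c, K) = (K + c) + c = K + 2*c)
R(8, -15)*(-33) = (-15 + 2*8)*(-33) = (-15 + 16)*(-33) = 1*(-33) = -33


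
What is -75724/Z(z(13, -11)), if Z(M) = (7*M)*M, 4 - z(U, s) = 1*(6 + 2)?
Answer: -18931/28 ≈ -676.11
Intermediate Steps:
z(U, s) = -4 (z(U, s) = 4 - (6 + 2) = 4 - 8 = -4)
Z(M) = 7*M²
-75724/Z(z(13, -11)) = -75724/(7*(-4)²) = -75724/(7*16) = -75724/112 = -75724*1/112 = -18931/28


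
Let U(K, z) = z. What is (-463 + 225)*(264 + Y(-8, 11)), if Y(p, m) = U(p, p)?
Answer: -60928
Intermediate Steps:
Y(p, m) = p
(-463 + 225)*(264 + Y(-8, 11)) = (-463 + 225)*(264 - 8) = -238*256 = -60928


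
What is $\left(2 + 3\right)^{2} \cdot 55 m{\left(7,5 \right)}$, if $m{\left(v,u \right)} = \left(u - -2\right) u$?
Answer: $48125$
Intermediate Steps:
$m{\left(v,u \right)} = u \left(2 + u\right)$ ($m{\left(v,u \right)} = \left(u + 2\right) u = \left(2 + u\right) u = u \left(2 + u\right)$)
$\left(2 + 3\right)^{2} \cdot 55 m{\left(7,5 \right)} = \left(2 + 3\right)^{2} \cdot 55 \cdot 5 \left(2 + 5\right) = 5^{2} \cdot 55 \cdot 5 \cdot 7 = 25 \cdot 55 \cdot 35 = 1375 \cdot 35 = 48125$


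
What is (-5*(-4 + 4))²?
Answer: 0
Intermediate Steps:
(-5*(-4 + 4))² = (-5*0)² = 0² = 0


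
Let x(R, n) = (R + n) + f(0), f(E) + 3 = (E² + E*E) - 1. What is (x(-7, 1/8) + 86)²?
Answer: 361201/64 ≈ 5643.8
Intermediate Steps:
f(E) = -4 + 2*E² (f(E) = -3 + ((E² + E*E) - 1) = -3 + ((E² + E²) - 1) = -3 + (2*E² - 1) = -3 + (-1 + 2*E²) = -4 + 2*E²)
x(R, n) = -4 + R + n (x(R, n) = (R + n) + (-4 + 2*0²) = (R + n) + (-4 + 2*0) = (R + n) + (-4 + 0) = (R + n) - 4 = -4 + R + n)
(x(-7, 1/8) + 86)² = ((-4 - 7 + 1/8) + 86)² = ((-4 - 7 + ⅛) + 86)² = (-87/8 + 86)² = (601/8)² = 361201/64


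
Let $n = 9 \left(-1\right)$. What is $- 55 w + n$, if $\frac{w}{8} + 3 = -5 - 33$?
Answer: $18031$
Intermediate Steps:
$n = -9$
$w = -328$ ($w = -24 + 8 \left(-5 - 33\right) = -24 + 8 \left(-38\right) = -24 - 304 = -328$)
$- 55 w + n = \left(-55\right) \left(-328\right) - 9 = 18040 - 9 = 18031$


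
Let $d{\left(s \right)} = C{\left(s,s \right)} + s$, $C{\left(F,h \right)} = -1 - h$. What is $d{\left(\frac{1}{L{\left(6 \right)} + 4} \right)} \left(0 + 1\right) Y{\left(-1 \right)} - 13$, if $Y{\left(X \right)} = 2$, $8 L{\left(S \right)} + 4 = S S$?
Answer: $-15$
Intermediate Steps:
$L{\left(S \right)} = - \frac{1}{2} + \frac{S^{2}}{8}$ ($L{\left(S \right)} = - \frac{1}{2} + \frac{S S}{8} = - \frac{1}{2} + \frac{S^{2}}{8}$)
$d{\left(s \right)} = -1$ ($d{\left(s \right)} = \left(-1 - s\right) + s = -1$)
$d{\left(\frac{1}{L{\left(6 \right)} + 4} \right)} \left(0 + 1\right) Y{\left(-1 \right)} - 13 = - (0 + 1) 2 - 13 = \left(-1\right) 1 \cdot 2 - 13 = \left(-1\right) 2 - 13 = -2 - 13 = -15$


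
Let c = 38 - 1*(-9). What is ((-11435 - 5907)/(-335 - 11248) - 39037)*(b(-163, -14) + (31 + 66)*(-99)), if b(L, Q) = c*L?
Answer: 600452848112/891 ≈ 6.7391e+8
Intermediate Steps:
c = 47 (c = 38 + 9 = 47)
b(L, Q) = 47*L
((-11435 - 5907)/(-335 - 11248) - 39037)*(b(-163, -14) + (31 + 66)*(-99)) = ((-11435 - 5907)/(-335 - 11248) - 39037)*(47*(-163) + (31 + 66)*(-99)) = (-17342/(-11583) - 39037)*(-7661 + 97*(-99)) = (-17342*(-1/11583) - 39037)*(-7661 - 9603) = (1334/891 - 39037)*(-17264) = -34780633/891*(-17264) = 600452848112/891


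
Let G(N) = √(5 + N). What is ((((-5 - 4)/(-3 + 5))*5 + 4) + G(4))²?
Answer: 961/4 ≈ 240.25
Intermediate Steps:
((((-5 - 4)/(-3 + 5))*5 + 4) + G(4))² = ((((-5 - 4)/(-3 + 5))*5 + 4) + √(5 + 4))² = ((-9/2*5 + 4) + √9)² = ((-9*½*5 + 4) + 3)² = ((-9/2*5 + 4) + 3)² = ((-45/2 + 4) + 3)² = (-37/2 + 3)² = (-31/2)² = 961/4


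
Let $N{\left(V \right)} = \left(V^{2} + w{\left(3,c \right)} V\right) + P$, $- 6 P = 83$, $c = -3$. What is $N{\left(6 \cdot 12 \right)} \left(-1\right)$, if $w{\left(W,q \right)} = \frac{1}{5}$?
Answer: $- \frac{155537}{30} \approx -5184.6$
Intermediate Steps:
$w{\left(W,q \right)} = \frac{1}{5}$
$P = - \frac{83}{6}$ ($P = \left(- \frac{1}{6}\right) 83 = - \frac{83}{6} \approx -13.833$)
$N{\left(V \right)} = - \frac{83}{6} + V^{2} + \frac{V}{5}$ ($N{\left(V \right)} = \left(V^{2} + \frac{V}{5}\right) - \frac{83}{6} = - \frac{83}{6} + V^{2} + \frac{V}{5}$)
$N{\left(6 \cdot 12 \right)} \left(-1\right) = \left(- \frac{83}{6} + \left(6 \cdot 12\right)^{2} + \frac{6 \cdot 12}{5}\right) \left(-1\right) = \left(- \frac{83}{6} + 72^{2} + \frac{1}{5} \cdot 72\right) \left(-1\right) = \left(- \frac{83}{6} + 5184 + \frac{72}{5}\right) \left(-1\right) = \frac{155537}{30} \left(-1\right) = - \frac{155537}{30}$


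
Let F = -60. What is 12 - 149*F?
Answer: 8952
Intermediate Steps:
12 - 149*F = 12 - 149*(-60) = 12 + 8940 = 8952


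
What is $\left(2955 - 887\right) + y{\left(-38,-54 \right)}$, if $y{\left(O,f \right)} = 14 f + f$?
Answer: $1258$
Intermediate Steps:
$y{\left(O,f \right)} = 15 f$
$\left(2955 - 887\right) + y{\left(-38,-54 \right)} = \left(2955 - 887\right) + 15 \left(-54\right) = 2068 - 810 = 1258$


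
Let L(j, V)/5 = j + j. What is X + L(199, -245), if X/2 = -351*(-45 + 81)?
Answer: -23282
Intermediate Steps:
L(j, V) = 10*j (L(j, V) = 5*(j + j) = 5*(2*j) = 10*j)
X = -25272 (X = 2*(-351*(-45 + 81)) = 2*(-351*36) = 2*(-12636) = -25272)
X + L(199, -245) = -25272 + 10*199 = -25272 + 1990 = -23282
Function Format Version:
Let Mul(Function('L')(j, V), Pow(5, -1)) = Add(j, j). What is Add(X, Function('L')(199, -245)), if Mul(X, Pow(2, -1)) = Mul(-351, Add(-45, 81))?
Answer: -23282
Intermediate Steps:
Function('L')(j, V) = Mul(10, j) (Function('L')(j, V) = Mul(5, Add(j, j)) = Mul(5, Mul(2, j)) = Mul(10, j))
X = -25272 (X = Mul(2, Mul(-351, Add(-45, 81))) = Mul(2, Mul(-351, 36)) = Mul(2, -12636) = -25272)
Add(X, Function('L')(199, -245)) = Add(-25272, Mul(10, 199)) = Add(-25272, 1990) = -23282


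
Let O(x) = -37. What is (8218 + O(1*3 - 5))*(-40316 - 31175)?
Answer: -584867871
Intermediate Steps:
(8218 + O(1*3 - 5))*(-40316 - 31175) = (8218 - 37)*(-40316 - 31175) = 8181*(-71491) = -584867871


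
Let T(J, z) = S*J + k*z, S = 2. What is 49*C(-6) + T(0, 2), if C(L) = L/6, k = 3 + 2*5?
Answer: -23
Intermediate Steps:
k = 13 (k = 3 + 10 = 13)
C(L) = L/6 (C(L) = L*(⅙) = L/6)
T(J, z) = 2*J + 13*z
49*C(-6) + T(0, 2) = 49*((⅙)*(-6)) + (2*0 + 13*2) = 49*(-1) + (0 + 26) = -49 + 26 = -23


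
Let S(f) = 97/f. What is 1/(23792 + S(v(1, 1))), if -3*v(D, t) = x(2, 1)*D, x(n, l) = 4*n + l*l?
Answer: 3/71279 ≈ 4.2088e-5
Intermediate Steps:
x(n, l) = l² + 4*n (x(n, l) = 4*n + l² = l² + 4*n)
v(D, t) = -3*D (v(D, t) = -(1² + 4*2)*D/3 = -(1 + 8)*D/3 = -3*D)
1/(23792 + S(v(1, 1))) = 1/(23792 + 97/((-3*1))) = 1/(23792 + 97/(-3)) = 1/(23792 + 97*(-⅓)) = 1/(23792 - 97/3) = 1/(71279/3) = 3/71279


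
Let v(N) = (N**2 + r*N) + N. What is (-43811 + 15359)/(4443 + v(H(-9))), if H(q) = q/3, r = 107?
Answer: -2371/344 ≈ -6.8924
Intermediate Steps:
H(q) = q/3 (H(q) = q*(1/3) = q/3)
v(N) = N**2 + 108*N (v(N) = (N**2 + 107*N) + N = N**2 + 108*N)
(-43811 + 15359)/(4443 + v(H(-9))) = (-43811 + 15359)/(4443 + ((1/3)*(-9))*(108 + (1/3)*(-9))) = -28452/(4443 - 3*(108 - 3)) = -28452/(4443 - 3*105) = -28452/(4443 - 315) = -28452/4128 = -28452*1/4128 = -2371/344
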